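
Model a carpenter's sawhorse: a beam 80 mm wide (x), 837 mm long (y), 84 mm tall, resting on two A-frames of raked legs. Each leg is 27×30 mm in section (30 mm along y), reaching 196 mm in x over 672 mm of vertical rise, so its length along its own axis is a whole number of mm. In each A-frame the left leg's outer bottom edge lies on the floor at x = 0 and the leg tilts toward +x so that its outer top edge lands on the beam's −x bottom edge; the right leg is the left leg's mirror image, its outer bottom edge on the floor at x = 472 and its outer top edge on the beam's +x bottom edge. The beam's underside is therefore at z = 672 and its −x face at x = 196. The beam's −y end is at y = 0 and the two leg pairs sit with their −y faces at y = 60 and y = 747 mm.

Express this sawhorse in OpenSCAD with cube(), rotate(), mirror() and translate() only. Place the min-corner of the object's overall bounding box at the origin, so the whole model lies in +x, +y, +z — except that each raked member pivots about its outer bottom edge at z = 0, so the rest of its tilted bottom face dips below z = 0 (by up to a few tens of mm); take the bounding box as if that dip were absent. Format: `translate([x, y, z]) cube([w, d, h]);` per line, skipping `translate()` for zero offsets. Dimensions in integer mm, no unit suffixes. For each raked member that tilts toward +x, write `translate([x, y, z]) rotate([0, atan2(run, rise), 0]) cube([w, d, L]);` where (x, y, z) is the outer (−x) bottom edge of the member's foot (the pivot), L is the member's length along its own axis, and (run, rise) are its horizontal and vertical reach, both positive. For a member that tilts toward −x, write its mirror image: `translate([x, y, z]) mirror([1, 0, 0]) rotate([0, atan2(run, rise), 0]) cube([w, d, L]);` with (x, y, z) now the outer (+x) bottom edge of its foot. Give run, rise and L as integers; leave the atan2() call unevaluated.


translate([196, 0, 672]) cube([80, 837, 84]);
translate([0, 60, 0]) rotate([0, atan2(196, 672), 0]) cube([27, 30, 700]);
translate([472, 60, 0]) mirror([1, 0, 0]) rotate([0, atan2(196, 672), 0]) cube([27, 30, 700]);
translate([0, 747, 0]) rotate([0, atan2(196, 672), 0]) cube([27, 30, 700]);
translate([472, 747, 0]) mirror([1, 0, 0]) rotate([0, atan2(196, 672), 0]) cube([27, 30, 700]);


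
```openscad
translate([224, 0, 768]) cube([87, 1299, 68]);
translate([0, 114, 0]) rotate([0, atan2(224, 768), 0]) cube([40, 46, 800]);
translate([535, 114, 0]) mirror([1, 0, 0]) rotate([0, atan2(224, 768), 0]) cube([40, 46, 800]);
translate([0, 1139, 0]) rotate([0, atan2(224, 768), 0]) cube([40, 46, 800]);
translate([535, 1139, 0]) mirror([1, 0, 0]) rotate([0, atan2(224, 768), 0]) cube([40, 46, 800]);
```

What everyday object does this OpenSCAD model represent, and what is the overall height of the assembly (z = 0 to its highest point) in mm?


A sawhorse. The overall height is 836 mm.

A beam across two mirrored pairs of raked legs — a sawhorse. The beam's underside is at z = 768 (matching the legs' vertical rise in atan2(224, 768)) and the beam is 68 mm tall, so its top is at 768 + 68 = 836 mm. The raked legs top out at the beam's underside, so that is the highest point.


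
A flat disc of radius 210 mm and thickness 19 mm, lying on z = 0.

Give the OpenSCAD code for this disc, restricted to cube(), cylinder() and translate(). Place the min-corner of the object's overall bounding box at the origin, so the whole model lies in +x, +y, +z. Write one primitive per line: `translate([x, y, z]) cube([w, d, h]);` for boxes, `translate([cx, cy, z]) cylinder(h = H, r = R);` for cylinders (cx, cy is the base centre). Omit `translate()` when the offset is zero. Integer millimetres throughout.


translate([210, 210, 0]) cylinder(h = 19, r = 210);


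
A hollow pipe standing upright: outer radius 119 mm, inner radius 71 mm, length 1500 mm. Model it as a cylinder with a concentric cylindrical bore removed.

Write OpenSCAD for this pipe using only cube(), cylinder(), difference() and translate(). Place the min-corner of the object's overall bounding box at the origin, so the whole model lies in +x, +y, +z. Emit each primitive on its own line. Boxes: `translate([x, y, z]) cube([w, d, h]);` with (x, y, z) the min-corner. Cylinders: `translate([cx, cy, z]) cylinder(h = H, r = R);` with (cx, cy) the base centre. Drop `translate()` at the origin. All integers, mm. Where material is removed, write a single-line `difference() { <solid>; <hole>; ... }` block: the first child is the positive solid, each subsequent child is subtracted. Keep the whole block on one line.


difference() { translate([119, 119, 0]) cylinder(h = 1500, r = 119); translate([119, 119, 0]) cylinder(h = 1500, r = 71); }


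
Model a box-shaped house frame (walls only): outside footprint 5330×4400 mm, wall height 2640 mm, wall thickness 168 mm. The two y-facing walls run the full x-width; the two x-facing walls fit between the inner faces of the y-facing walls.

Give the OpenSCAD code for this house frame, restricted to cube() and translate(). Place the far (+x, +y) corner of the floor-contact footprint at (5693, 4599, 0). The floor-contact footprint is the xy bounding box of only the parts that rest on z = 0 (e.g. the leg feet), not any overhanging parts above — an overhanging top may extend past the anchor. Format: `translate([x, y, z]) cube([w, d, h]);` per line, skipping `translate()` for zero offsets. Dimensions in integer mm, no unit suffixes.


translate([363, 199, 0]) cube([5330, 168, 2640]);
translate([363, 4431, 0]) cube([5330, 168, 2640]);
translate([363, 367, 0]) cube([168, 4064, 2640]);
translate([5525, 367, 0]) cube([168, 4064, 2640]);


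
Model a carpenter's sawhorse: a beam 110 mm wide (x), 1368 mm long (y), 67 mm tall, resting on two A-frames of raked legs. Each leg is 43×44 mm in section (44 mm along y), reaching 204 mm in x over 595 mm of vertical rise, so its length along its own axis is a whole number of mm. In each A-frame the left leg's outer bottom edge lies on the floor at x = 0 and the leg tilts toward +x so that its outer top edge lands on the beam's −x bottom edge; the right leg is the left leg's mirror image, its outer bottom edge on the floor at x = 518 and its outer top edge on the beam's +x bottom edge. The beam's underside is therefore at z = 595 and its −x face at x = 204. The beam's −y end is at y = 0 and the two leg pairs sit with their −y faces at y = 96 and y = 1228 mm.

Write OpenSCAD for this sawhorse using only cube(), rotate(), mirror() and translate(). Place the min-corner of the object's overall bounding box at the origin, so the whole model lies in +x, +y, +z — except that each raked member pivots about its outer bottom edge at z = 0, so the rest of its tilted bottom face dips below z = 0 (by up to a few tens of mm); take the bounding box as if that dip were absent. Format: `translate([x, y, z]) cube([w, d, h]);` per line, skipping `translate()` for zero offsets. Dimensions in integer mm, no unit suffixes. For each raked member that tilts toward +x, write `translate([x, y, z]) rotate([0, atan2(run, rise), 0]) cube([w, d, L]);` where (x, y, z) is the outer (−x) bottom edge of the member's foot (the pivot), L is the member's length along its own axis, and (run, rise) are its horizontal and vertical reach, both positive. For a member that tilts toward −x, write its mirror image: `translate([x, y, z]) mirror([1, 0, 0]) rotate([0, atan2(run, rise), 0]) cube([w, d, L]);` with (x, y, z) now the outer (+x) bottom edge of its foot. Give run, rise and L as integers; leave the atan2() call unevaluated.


translate([204, 0, 595]) cube([110, 1368, 67]);
translate([0, 96, 0]) rotate([0, atan2(204, 595), 0]) cube([43, 44, 629]);
translate([518, 96, 0]) mirror([1, 0, 0]) rotate([0, atan2(204, 595), 0]) cube([43, 44, 629]);
translate([0, 1228, 0]) rotate([0, atan2(204, 595), 0]) cube([43, 44, 629]);
translate([518, 1228, 0]) mirror([1, 0, 0]) rotate([0, atan2(204, 595), 0]) cube([43, 44, 629]);


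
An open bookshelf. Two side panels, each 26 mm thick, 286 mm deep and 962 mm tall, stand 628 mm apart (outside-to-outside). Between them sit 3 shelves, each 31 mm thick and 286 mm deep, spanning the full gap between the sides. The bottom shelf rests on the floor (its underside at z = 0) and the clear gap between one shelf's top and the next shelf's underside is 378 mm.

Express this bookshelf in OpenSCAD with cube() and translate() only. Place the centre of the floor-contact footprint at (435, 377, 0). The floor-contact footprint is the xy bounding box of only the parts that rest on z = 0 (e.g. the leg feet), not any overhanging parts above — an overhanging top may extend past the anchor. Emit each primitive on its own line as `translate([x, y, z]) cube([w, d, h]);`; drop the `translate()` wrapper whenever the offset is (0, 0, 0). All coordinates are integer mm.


translate([121, 234, 0]) cube([26, 286, 962]);
translate([723, 234, 0]) cube([26, 286, 962]);
translate([147, 234, 0]) cube([576, 286, 31]);
translate([147, 234, 409]) cube([576, 286, 31]);
translate([147, 234, 818]) cube([576, 286, 31]);


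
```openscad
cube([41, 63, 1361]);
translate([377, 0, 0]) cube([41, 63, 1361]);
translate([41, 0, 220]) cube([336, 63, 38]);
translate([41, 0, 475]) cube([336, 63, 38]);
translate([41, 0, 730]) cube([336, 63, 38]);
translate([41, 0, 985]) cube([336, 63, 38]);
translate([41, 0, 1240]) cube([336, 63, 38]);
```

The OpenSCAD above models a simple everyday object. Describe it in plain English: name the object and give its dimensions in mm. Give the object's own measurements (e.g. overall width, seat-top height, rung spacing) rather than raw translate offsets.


A straight ladder. Two 41×63 mm vertical rails, 1361 mm tall, stand 418 mm apart (outside-to-outside) with their front faces coplanar on the −y side. 5 rungs, each 63 mm deep and 38 mm tall, span between the inner faces of the rails, front faces flush with the rails. The lowest rung's underside is at z = 220 mm and rungs are spaced 255 mm apart (underside to underside).


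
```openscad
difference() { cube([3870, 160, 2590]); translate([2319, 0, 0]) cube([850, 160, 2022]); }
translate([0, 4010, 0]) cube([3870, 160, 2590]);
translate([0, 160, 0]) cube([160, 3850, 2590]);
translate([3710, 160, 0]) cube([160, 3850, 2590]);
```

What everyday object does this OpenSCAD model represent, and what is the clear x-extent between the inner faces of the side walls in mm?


A single room. The interior width is 3550 mm.

Four walls enclosing a rectangle with a door in the front wall — a room. Outside width 3870 minus two 160 mm walls gives 3550 mm.


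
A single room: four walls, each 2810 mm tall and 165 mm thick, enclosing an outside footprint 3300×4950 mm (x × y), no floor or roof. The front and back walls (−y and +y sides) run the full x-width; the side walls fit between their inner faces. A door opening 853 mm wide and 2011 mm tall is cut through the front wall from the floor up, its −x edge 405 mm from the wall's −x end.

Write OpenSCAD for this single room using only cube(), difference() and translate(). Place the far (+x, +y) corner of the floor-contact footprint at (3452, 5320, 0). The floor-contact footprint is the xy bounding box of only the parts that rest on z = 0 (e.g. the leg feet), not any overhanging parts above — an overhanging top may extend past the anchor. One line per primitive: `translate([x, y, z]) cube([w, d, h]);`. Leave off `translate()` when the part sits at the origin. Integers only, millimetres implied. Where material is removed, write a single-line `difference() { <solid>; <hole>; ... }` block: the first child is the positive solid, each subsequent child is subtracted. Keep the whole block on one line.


difference() { translate([152, 370, 0]) cube([3300, 165, 2810]); translate([557, 370, 0]) cube([853, 165, 2011]); }
translate([152, 5155, 0]) cube([3300, 165, 2810]);
translate([152, 535, 0]) cube([165, 4620, 2810]);
translate([3287, 535, 0]) cube([165, 4620, 2810]);


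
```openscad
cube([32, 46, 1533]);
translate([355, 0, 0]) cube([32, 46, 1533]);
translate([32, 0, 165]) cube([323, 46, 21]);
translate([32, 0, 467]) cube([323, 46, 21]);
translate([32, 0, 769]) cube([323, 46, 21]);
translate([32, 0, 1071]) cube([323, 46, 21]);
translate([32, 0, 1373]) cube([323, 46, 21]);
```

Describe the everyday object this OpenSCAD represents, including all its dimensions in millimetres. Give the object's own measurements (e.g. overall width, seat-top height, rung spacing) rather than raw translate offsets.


A straight ladder. Two 32×46 mm vertical rails, 1533 mm tall, stand 387 mm apart (outside-to-outside) with their front faces coplanar on the −y side. 5 rungs, each 46 mm deep and 21 mm tall, span between the inner faces of the rails, front faces flush with the rails. The lowest rung's underside is at z = 165 mm and rungs are spaced 302 mm apart (underside to underside).


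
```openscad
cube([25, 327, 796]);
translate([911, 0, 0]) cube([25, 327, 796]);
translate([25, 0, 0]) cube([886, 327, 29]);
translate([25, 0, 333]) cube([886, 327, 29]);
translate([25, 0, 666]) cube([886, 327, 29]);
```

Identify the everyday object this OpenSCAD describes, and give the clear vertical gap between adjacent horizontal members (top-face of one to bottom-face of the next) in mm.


A bookshelf. The clear shelf gap is 304 mm.

Two tall side panels with 3 horizontal boards between them — a bookshelf. The first two shelf undersides are at z = 0 and z = 333; with shelf thickness 29, the clear gap is 333 − 0 − 29 = 304 mm.


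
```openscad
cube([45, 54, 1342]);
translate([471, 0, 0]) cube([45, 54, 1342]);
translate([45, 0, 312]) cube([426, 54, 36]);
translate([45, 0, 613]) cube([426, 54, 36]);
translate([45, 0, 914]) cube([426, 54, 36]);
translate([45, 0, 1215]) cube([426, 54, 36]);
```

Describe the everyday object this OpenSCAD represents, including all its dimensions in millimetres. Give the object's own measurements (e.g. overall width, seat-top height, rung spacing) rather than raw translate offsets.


A straight ladder. Two 45×54 mm vertical rails, 1342 mm tall, stand 516 mm apart (outside-to-outside) with their front faces coplanar on the −y side. 4 rungs, each 54 mm deep and 36 mm tall, span between the inner faces of the rails, front faces flush with the rails. The lowest rung's underside is at z = 312 mm and rungs are spaced 301 mm apart (underside to underside).


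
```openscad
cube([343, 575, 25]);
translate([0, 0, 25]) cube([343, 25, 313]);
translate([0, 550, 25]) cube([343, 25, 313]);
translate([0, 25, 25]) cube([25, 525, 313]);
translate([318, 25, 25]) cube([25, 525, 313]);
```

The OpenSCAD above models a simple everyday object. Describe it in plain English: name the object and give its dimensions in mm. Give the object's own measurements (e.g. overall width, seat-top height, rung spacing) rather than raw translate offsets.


An open-topped rectangular box: outside dimensions 343×575×338 mm, with a uniform wall and base thickness of 25 mm. The base is a full 343×575 slab on the floor; four walls sit on top of the base. The front and back walls (the −y and +y sides) span the full width; the two side walls fit between them.


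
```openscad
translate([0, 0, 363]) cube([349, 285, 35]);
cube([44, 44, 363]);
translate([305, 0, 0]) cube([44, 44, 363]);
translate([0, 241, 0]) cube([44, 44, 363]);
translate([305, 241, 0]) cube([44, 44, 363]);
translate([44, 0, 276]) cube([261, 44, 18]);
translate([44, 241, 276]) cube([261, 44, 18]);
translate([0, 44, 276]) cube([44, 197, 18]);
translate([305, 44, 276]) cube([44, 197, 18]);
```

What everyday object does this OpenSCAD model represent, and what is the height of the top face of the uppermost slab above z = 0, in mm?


A stool. The seat height is 398 mm.

A 349×285×35 slab at z = 363 on four corner posts — a stool. The seat top is 363 + 35 = 398 mm.


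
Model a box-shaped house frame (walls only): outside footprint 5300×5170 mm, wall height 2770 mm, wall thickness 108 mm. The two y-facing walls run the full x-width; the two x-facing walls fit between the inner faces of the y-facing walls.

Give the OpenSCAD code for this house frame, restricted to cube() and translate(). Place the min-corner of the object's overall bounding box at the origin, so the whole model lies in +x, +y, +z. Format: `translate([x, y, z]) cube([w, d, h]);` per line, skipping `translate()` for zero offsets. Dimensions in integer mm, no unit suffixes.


cube([5300, 108, 2770]);
translate([0, 5062, 0]) cube([5300, 108, 2770]);
translate([0, 108, 0]) cube([108, 4954, 2770]);
translate([5192, 108, 0]) cube([108, 4954, 2770]);


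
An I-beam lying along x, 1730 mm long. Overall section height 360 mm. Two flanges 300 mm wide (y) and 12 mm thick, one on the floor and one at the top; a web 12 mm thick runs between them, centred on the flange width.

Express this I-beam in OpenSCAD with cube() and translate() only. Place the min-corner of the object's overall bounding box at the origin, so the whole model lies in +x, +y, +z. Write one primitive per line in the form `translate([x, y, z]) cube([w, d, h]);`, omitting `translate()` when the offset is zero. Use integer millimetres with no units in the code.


cube([1730, 300, 12]);
translate([0, 144, 12]) cube([1730, 12, 336]);
translate([0, 0, 348]) cube([1730, 300, 12]);


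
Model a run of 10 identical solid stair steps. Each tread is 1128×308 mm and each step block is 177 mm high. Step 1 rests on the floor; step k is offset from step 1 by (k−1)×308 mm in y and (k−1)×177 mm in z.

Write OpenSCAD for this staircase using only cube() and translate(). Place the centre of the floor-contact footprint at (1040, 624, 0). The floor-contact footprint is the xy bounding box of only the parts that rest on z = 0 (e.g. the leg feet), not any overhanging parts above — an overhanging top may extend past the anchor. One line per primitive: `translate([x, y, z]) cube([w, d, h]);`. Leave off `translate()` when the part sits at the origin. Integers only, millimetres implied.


translate([476, 470, 0]) cube([1128, 308, 177]);
translate([476, 778, 177]) cube([1128, 308, 177]);
translate([476, 1086, 354]) cube([1128, 308, 177]);
translate([476, 1394, 531]) cube([1128, 308, 177]);
translate([476, 1702, 708]) cube([1128, 308, 177]);
translate([476, 2010, 885]) cube([1128, 308, 177]);
translate([476, 2318, 1062]) cube([1128, 308, 177]);
translate([476, 2626, 1239]) cube([1128, 308, 177]);
translate([476, 2934, 1416]) cube([1128, 308, 177]);
translate([476, 3242, 1593]) cube([1128, 308, 177]);


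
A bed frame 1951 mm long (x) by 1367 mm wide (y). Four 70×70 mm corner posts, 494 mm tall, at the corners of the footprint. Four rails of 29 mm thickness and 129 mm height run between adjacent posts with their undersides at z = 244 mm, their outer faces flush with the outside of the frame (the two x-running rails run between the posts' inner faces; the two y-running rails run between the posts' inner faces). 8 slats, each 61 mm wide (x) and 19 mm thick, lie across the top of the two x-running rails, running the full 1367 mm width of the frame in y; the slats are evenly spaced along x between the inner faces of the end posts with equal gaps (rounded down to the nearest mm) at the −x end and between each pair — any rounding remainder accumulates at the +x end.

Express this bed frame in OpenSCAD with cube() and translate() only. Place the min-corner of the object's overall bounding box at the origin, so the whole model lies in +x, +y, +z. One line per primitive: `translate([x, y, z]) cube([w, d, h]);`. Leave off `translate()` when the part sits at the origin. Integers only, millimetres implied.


cube([70, 70, 494]);
translate([0, 1297, 0]) cube([70, 70, 494]);
translate([1881, 0, 0]) cube([70, 70, 494]);
translate([1881, 1297, 0]) cube([70, 70, 494]);
translate([70, 0, 244]) cube([1811, 29, 129]);
translate([70, 1338, 244]) cube([1811, 29, 129]);
translate([0, 70, 244]) cube([29, 1227, 129]);
translate([1922, 70, 244]) cube([29, 1227, 129]);
translate([217, 0, 373]) cube([61, 1367, 19]);
translate([425, 0, 373]) cube([61, 1367, 19]);
translate([633, 0, 373]) cube([61, 1367, 19]);
translate([841, 0, 373]) cube([61, 1367, 19]);
translate([1049, 0, 373]) cube([61, 1367, 19]);
translate([1257, 0, 373]) cube([61, 1367, 19]);
translate([1465, 0, 373]) cube([61, 1367, 19]);
translate([1673, 0, 373]) cube([61, 1367, 19]);


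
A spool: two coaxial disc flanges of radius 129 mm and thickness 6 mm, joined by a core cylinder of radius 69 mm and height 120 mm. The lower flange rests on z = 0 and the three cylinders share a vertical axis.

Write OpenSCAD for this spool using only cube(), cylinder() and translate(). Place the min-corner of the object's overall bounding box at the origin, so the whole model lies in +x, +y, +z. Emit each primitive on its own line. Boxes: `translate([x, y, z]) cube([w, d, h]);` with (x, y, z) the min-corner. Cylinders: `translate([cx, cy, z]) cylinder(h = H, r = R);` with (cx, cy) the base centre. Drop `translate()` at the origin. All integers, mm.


translate([129, 129, 0]) cylinder(h = 6, r = 129);
translate([129, 129, 6]) cylinder(h = 120, r = 69);
translate([129, 129, 126]) cylinder(h = 6, r = 129);


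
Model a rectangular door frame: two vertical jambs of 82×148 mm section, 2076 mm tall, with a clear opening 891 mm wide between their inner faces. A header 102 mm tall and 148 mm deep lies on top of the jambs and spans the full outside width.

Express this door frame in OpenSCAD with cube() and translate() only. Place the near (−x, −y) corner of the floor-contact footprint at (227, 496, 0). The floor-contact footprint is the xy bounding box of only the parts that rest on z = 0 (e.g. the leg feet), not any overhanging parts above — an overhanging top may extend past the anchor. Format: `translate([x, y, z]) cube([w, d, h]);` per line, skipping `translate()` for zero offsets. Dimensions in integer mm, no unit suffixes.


translate([227, 496, 0]) cube([82, 148, 2076]);
translate([1200, 496, 0]) cube([82, 148, 2076]);
translate([227, 496, 2076]) cube([1055, 148, 102]);


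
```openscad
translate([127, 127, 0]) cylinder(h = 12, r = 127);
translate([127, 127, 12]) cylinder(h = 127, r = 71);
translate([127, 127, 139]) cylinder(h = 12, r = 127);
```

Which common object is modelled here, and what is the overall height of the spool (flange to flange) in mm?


A spool. The overall height is 151 mm.

Three coaxial cylinders, large–small–large — a spool. Two 12 mm flanges and a 127 mm core give 12 + 127 + 12 = 151 mm.


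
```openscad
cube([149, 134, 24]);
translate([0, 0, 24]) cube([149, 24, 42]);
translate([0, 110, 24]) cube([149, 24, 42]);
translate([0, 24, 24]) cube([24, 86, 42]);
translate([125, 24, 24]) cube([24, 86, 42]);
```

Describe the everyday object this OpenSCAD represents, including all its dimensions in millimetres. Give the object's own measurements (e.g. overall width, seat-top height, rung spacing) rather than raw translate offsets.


An open-topped rectangular box: outside dimensions 149×134×66 mm, with a uniform wall and base thickness of 24 mm. The base is a full 149×134 slab on the floor; four walls sit on top of the base. The front and back walls (the −y and +y sides) span the full width; the two side walls fit between them.


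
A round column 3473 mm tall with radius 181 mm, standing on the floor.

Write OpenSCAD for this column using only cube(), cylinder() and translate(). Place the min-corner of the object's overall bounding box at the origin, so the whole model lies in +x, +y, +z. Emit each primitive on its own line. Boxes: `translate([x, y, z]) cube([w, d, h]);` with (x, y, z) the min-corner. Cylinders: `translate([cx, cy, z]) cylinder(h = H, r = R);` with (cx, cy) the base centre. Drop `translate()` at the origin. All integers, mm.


translate([181, 181, 0]) cylinder(h = 3473, r = 181);


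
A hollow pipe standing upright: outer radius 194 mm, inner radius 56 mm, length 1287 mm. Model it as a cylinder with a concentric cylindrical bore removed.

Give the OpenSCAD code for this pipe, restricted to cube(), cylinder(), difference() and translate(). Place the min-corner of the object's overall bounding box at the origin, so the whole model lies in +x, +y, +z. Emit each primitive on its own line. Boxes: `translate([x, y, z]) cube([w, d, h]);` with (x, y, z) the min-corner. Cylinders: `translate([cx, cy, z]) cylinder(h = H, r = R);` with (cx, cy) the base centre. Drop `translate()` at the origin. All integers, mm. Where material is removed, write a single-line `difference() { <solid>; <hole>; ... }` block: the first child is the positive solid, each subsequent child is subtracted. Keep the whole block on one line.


difference() { translate([194, 194, 0]) cylinder(h = 1287, r = 194); translate([194, 194, 0]) cylinder(h = 1287, r = 56); }


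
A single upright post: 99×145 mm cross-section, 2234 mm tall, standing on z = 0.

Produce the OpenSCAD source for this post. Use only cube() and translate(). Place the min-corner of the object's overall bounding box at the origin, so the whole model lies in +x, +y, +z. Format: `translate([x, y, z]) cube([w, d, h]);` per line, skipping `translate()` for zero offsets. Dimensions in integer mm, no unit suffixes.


cube([99, 145, 2234]);


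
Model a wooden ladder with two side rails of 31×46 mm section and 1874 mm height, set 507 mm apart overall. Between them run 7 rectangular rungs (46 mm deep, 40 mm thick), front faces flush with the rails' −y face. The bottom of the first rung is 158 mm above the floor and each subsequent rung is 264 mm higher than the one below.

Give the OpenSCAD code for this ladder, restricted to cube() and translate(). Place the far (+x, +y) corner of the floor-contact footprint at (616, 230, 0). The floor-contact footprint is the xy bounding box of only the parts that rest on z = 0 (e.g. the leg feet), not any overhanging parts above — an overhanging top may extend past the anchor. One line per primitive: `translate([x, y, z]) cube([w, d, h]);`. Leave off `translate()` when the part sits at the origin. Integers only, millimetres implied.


translate([109, 184, 0]) cube([31, 46, 1874]);
translate([585, 184, 0]) cube([31, 46, 1874]);
translate([140, 184, 158]) cube([445, 46, 40]);
translate([140, 184, 422]) cube([445, 46, 40]);
translate([140, 184, 686]) cube([445, 46, 40]);
translate([140, 184, 950]) cube([445, 46, 40]);
translate([140, 184, 1214]) cube([445, 46, 40]);
translate([140, 184, 1478]) cube([445, 46, 40]);
translate([140, 184, 1742]) cube([445, 46, 40]);


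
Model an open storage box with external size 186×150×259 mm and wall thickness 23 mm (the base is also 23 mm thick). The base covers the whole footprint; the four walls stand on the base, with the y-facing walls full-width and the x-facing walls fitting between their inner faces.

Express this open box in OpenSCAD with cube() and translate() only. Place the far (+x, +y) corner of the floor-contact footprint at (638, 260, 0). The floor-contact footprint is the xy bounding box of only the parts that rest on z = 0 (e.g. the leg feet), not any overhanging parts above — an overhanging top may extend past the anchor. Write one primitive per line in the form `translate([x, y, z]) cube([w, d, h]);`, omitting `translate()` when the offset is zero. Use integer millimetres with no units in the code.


translate([452, 110, 0]) cube([186, 150, 23]);
translate([452, 110, 23]) cube([186, 23, 236]);
translate([452, 237, 23]) cube([186, 23, 236]);
translate([452, 133, 23]) cube([23, 104, 236]);
translate([615, 133, 23]) cube([23, 104, 236]);


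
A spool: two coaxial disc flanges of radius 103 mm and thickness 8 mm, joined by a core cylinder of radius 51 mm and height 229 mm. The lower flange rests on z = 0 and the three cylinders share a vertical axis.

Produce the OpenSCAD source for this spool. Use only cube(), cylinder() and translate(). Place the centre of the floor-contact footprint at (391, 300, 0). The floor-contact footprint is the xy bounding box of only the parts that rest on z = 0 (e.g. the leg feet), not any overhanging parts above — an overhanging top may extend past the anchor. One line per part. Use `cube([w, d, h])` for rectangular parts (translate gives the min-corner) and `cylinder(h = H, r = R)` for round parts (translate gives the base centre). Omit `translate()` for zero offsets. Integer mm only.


translate([391, 300, 0]) cylinder(h = 8, r = 103);
translate([391, 300, 8]) cylinder(h = 229, r = 51);
translate([391, 300, 237]) cylinder(h = 8, r = 103);


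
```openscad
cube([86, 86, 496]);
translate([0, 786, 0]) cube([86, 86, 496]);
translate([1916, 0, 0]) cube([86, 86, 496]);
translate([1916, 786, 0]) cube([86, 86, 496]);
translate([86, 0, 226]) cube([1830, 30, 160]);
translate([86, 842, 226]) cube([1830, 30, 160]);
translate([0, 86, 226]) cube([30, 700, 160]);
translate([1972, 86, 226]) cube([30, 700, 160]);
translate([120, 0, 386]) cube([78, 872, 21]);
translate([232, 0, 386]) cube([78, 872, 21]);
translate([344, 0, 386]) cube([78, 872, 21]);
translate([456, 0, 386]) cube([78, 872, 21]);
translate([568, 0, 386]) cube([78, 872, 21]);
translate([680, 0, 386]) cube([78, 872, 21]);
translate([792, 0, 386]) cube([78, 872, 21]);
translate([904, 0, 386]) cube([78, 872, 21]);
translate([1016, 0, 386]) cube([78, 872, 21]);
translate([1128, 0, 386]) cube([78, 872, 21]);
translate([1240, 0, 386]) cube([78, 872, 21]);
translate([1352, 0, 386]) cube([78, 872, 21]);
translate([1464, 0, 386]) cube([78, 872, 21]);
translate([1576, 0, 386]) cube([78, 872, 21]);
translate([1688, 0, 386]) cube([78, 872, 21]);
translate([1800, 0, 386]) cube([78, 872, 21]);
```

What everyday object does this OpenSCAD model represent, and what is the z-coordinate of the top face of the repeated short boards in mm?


A bed frame. The slat-top height is 407 mm.

Four posts, four rails, and a row of slats — a bed frame. Slats sit on the rails at z = 226 + 160 = 386; with slat thickness 21, the top is 407 mm.


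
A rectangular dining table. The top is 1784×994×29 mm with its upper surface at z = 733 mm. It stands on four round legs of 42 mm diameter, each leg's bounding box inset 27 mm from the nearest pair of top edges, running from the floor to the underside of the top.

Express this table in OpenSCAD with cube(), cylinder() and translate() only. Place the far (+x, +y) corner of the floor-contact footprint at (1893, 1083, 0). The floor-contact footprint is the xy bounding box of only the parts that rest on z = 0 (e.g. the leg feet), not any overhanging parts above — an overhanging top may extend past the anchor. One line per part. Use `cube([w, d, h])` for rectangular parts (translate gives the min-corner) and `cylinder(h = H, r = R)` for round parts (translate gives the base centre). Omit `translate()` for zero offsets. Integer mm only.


translate([136, 116, 704]) cube([1784, 994, 29]);
translate([184, 164, 0]) cylinder(h = 704, r = 21);
translate([1872, 164, 0]) cylinder(h = 704, r = 21);
translate([184, 1062, 0]) cylinder(h = 704, r = 21);
translate([1872, 1062, 0]) cylinder(h = 704, r = 21);


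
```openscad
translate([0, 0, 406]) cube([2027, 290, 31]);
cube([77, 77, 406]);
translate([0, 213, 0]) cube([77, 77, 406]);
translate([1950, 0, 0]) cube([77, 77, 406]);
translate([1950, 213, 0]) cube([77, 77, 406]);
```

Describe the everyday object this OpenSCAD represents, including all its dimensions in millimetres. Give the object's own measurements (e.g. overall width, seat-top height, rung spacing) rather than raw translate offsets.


A bench: a 2027×290 mm seat slab, 31 mm thick, top at z = 437 mm, on four 77×77 mm square legs flush with the seat corners and standing on z = 0.


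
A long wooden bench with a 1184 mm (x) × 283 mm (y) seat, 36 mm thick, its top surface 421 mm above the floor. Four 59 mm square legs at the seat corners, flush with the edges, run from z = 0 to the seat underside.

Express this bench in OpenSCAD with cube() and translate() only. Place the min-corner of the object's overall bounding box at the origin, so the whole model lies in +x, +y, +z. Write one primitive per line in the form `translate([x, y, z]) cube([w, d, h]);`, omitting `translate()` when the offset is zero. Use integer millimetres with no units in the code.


// leg_h = 421 − 36 = 385
translate([0, 0, 385]) cube([1184, 283, 36]);
cube([59, 59, 385]);
translate([0, 224, 0]) cube([59, 59, 385]);
translate([1125, 0, 0]) cube([59, 59, 385]);
translate([1125, 224, 0]) cube([59, 59, 385]);


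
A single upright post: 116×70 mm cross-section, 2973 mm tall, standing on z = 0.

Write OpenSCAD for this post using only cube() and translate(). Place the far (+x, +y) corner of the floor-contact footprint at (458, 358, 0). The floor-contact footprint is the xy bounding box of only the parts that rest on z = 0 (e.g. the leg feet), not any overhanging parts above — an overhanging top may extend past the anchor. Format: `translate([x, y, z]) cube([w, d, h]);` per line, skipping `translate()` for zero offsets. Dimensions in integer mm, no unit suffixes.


translate([342, 288, 0]) cube([116, 70, 2973]);


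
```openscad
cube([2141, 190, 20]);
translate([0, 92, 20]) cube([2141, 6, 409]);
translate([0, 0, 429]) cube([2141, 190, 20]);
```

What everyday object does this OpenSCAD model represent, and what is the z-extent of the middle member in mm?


An I-beam. The web height is 409 mm.

Two wide flanges with a thin centred web — an I-beam. Overall 449 mm minus two 20 mm flanges gives a web of 449 − 2·20 = 409 mm.


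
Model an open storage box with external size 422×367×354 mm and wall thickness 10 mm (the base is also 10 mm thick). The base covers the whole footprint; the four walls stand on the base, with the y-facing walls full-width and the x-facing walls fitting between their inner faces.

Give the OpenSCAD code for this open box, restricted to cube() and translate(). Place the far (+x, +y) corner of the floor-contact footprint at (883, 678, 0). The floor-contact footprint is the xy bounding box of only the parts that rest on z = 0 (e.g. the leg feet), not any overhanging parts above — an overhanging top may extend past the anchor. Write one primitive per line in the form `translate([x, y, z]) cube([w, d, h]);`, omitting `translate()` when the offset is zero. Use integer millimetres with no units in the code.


translate([461, 311, 0]) cube([422, 367, 10]);
translate([461, 311, 10]) cube([422, 10, 344]);
translate([461, 668, 10]) cube([422, 10, 344]);
translate([461, 321, 10]) cube([10, 347, 344]);
translate([873, 321, 10]) cube([10, 347, 344]);


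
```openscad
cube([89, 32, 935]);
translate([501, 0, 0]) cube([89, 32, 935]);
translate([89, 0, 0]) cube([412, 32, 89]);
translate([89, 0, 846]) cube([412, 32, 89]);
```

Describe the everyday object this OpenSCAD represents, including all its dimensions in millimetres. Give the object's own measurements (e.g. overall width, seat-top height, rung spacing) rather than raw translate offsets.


A rectangular picture frame lying in the x–z plane (depth along y). The opening is 412 mm wide (x) by 757 mm tall (z), surrounded by a border 89 mm wide on all four sides. The frame is 32 mm deep and is made of two full-height vertical stiles with two horizontal rails fitted between them.


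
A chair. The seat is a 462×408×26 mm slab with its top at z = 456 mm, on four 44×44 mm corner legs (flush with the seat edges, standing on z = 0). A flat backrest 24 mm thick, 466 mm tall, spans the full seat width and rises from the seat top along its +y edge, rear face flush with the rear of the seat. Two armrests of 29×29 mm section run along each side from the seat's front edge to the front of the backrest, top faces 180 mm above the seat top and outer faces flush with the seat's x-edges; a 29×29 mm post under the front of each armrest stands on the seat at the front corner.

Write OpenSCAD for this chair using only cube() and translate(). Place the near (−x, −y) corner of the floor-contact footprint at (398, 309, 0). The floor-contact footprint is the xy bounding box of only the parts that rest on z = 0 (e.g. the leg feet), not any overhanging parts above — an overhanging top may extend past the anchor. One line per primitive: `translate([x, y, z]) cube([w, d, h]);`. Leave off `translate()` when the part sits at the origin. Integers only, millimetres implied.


// leg_h = 456 - 26 = 430
// arm post h = 180 - 29 = 151
translate([398, 309, 430]) cube([462, 408, 26]);
translate([398, 309, 0]) cube([44, 44, 430]);
translate([816, 309, 0]) cube([44, 44, 430]);
translate([398, 673, 0]) cube([44, 44, 430]);
translate([816, 673, 0]) cube([44, 44, 430]);
translate([398, 693, 456]) cube([462, 24, 466]);
translate([398, 309, 607]) cube([29, 384, 29]);
translate([831, 309, 607]) cube([29, 384, 29]);
translate([398, 309, 456]) cube([29, 29, 151]);
translate([831, 309, 456]) cube([29, 29, 151]);


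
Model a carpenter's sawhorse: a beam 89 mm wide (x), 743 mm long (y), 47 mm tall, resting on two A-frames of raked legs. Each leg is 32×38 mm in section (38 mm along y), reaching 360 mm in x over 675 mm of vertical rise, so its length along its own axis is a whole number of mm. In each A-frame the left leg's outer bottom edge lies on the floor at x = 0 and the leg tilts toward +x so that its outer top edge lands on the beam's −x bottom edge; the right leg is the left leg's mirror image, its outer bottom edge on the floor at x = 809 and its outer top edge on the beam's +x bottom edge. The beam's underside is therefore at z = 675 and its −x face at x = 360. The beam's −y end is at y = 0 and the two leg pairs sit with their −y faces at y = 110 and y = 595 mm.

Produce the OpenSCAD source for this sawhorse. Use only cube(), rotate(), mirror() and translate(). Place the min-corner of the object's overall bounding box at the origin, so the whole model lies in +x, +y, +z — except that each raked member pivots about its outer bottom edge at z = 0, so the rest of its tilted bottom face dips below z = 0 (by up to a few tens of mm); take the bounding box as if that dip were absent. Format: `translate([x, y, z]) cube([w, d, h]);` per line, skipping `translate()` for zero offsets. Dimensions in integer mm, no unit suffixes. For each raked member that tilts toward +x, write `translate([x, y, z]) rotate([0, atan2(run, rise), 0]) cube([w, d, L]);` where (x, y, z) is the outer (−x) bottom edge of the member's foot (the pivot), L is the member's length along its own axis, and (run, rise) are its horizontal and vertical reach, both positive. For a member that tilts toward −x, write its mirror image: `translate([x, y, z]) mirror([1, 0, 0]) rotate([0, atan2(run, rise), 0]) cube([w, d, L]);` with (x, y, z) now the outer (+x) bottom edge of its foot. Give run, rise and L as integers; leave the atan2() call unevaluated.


translate([360, 0, 675]) cube([89, 743, 47]);
translate([0, 110, 0]) rotate([0, atan2(360, 675), 0]) cube([32, 38, 765]);
translate([809, 110, 0]) mirror([1, 0, 0]) rotate([0, atan2(360, 675), 0]) cube([32, 38, 765]);
translate([0, 595, 0]) rotate([0, atan2(360, 675), 0]) cube([32, 38, 765]);
translate([809, 595, 0]) mirror([1, 0, 0]) rotate([0, atan2(360, 675), 0]) cube([32, 38, 765]);


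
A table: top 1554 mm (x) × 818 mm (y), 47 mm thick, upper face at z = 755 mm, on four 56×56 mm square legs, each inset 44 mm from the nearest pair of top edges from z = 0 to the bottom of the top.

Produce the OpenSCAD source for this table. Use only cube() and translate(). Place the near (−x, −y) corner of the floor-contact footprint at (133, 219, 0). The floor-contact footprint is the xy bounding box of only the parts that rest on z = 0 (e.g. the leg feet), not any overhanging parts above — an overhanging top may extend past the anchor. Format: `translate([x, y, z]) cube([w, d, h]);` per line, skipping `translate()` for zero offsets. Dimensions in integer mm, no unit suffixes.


translate([89, 175, 708]) cube([1554, 818, 47]);
translate([133, 219, 0]) cube([56, 56, 708]);
translate([1543, 219, 0]) cube([56, 56, 708]);
translate([133, 893, 0]) cube([56, 56, 708]);
translate([1543, 893, 0]) cube([56, 56, 708]);


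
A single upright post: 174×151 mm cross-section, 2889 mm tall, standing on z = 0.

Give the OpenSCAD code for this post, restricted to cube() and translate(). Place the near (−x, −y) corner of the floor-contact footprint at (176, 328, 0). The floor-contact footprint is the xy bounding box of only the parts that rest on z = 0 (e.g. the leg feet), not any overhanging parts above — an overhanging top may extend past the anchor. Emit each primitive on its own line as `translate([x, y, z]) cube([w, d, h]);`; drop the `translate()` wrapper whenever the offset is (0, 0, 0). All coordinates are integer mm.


translate([176, 328, 0]) cube([174, 151, 2889]);
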